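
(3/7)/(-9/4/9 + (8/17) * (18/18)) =68/35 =1.94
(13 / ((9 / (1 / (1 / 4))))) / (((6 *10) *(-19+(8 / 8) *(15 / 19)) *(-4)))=247 / 186840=0.00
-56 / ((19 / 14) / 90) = -70560 / 19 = -3713.68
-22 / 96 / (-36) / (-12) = -11 / 20736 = -0.00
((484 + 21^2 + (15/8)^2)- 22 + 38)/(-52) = -60449/3328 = -18.16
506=506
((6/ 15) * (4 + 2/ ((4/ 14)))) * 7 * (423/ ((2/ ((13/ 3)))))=141141/ 5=28228.20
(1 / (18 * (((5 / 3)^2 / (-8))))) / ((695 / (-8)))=32 / 17375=0.00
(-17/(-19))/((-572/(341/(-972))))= 527/960336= 0.00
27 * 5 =135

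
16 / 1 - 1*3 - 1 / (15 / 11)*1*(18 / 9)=173 / 15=11.53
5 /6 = 0.83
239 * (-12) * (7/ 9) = -6692/ 3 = -2230.67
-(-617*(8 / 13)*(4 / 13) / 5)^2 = -545.96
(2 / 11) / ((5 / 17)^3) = 9826 / 1375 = 7.15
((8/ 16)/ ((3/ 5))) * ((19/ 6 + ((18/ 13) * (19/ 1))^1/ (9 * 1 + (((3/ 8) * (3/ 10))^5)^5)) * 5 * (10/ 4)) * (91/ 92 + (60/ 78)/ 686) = 9112220516355852251193934824456284244335771736621136280375/ 145061052180194503396299342305632992264743593748337504288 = 62.82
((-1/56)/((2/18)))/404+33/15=248819/113120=2.20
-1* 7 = -7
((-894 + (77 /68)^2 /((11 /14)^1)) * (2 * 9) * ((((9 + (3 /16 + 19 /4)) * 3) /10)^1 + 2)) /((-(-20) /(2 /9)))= -408092059 /369920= -1103.19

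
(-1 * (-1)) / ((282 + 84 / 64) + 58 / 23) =0.00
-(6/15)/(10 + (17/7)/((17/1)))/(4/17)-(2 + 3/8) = -7221/2840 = -2.54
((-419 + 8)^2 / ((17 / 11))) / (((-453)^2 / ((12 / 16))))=619377 / 1550468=0.40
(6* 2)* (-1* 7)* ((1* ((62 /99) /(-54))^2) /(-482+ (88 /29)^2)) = 11314814 /473492063187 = 0.00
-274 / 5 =-54.80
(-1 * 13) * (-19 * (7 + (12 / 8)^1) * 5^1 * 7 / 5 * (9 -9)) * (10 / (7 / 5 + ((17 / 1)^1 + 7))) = 0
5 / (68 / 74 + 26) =0.19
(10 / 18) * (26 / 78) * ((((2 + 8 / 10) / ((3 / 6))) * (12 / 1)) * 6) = 224 / 3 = 74.67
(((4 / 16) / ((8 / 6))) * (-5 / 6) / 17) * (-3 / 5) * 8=3 / 68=0.04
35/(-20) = -7/4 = -1.75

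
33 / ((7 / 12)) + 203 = 1817 / 7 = 259.57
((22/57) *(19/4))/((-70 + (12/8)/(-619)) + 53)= -0.11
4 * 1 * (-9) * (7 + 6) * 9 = -4212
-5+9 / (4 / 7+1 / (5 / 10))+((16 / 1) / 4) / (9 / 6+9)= -47 / 42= -1.12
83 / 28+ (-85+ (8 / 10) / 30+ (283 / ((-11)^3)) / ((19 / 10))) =-4361189291 / 53106900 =-82.12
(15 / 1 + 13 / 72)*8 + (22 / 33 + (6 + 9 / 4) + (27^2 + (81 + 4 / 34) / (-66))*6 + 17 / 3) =30311863 / 6732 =4502.65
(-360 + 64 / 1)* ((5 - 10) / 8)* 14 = 2590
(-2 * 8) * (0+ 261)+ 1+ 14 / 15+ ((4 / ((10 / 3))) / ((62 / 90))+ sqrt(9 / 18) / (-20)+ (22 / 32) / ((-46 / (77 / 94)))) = -134226416959 / 32170560-sqrt(2) / 40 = -4172.37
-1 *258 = -258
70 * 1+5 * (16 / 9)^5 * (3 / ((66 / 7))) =63817810 / 649539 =98.25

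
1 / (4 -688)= -1 / 684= -0.00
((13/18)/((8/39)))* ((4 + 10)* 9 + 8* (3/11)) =39715/88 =451.31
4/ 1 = 4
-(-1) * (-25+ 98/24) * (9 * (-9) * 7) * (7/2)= 332073/8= 41509.12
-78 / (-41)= 78 / 41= 1.90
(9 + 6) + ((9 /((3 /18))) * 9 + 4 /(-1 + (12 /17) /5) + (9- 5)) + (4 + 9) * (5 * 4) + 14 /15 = 833597 /1095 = 761.28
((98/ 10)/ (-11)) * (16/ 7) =-2.04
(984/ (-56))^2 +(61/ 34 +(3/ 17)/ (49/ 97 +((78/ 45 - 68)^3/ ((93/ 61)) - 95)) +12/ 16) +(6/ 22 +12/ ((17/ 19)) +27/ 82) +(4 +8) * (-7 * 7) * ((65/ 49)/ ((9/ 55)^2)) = -3397414685096603249430575/ 117948109177812216996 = -28804.32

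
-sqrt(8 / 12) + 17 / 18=17 / 18 - sqrt(6) / 3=0.13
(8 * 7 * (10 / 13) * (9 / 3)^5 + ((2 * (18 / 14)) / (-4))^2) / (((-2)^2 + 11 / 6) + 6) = 80018199 / 90454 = 884.63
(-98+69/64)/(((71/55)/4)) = -341165/1136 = -300.32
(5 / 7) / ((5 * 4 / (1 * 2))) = 1 / 14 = 0.07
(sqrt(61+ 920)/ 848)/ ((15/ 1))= sqrt(109)/ 4240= 0.00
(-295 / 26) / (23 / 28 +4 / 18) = -37170 / 3419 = -10.87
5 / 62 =0.08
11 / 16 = 0.69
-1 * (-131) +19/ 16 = 2115/ 16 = 132.19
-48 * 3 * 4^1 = -576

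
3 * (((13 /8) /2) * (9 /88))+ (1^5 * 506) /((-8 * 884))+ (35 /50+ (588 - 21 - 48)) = 808846583 /1555840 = 519.88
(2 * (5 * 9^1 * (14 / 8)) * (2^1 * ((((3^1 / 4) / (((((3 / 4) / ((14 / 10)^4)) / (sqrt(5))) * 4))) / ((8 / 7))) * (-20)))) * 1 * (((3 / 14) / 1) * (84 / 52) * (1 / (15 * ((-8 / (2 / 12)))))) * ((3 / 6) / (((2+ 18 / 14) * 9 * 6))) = 823543 * sqrt(5) / 114816000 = 0.02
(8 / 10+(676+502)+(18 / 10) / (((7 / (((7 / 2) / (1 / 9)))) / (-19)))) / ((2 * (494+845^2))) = 10249 / 14290380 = 0.00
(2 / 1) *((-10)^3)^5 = -2000000000000000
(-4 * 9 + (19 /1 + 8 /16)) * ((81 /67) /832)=-2673 /111488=-0.02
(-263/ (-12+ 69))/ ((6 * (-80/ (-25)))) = -1315/ 5472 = -0.24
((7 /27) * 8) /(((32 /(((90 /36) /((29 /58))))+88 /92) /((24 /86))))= 12880 /163701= 0.08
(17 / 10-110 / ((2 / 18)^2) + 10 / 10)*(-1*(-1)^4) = 89073 / 10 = 8907.30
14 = 14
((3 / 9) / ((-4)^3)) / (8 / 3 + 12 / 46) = -23 / 12928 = -0.00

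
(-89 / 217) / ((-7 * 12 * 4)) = 89 / 72912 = 0.00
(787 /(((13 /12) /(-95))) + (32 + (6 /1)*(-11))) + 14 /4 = -1795153 /26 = -69044.35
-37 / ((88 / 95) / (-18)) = 31635 / 44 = 718.98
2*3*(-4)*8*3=-576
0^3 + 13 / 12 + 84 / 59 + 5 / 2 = 3545 / 708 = 5.01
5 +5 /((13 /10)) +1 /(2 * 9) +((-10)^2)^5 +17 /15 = 11700000011741 /1170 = 10000000010.04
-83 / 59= -1.41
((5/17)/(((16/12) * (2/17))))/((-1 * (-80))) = 3/128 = 0.02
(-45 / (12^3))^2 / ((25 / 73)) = 73 / 36864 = 0.00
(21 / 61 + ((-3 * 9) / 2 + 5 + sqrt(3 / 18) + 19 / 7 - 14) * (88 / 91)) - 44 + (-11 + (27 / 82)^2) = -19250900871 / 261274468 + 44 * sqrt(6) / 273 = -73.29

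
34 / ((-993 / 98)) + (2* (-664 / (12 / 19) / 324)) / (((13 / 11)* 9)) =-3.97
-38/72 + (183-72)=3977/36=110.47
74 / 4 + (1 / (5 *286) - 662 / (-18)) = 355717 / 6435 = 55.28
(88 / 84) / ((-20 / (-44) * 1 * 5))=242 / 525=0.46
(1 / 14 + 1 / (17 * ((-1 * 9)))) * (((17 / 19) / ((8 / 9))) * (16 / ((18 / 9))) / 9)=139 / 2394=0.06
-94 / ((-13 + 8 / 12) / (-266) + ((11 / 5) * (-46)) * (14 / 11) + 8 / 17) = 135660 / 185137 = 0.73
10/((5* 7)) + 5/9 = 0.84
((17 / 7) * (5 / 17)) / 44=5 / 308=0.02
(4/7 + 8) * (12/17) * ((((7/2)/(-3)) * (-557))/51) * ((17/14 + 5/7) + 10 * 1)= 1860380/2023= 919.61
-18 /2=-9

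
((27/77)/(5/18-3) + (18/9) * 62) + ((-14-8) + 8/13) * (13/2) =-57081/3773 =-15.13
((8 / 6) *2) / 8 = 1 / 3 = 0.33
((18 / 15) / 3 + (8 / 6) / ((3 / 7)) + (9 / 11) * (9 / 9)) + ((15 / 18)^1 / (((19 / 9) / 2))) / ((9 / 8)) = 5.03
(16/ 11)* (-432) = -6912/ 11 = -628.36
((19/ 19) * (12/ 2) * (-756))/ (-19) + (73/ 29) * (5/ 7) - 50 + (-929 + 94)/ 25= 3030346/ 19285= 157.13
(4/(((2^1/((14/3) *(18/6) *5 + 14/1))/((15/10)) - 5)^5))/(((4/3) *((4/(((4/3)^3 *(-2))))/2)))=220541454/95388992557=0.00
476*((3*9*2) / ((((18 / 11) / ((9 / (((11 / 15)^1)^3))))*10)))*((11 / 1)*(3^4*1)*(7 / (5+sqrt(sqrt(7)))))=2459390850 / (11*(7^(1 / 4)+5))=33740044.24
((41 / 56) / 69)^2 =1681 / 14930496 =0.00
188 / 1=188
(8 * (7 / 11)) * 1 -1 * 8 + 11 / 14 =-327 / 154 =-2.12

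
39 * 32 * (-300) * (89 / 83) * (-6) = 199929600 / 83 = 2408790.36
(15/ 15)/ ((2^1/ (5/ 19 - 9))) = -83/ 19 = -4.37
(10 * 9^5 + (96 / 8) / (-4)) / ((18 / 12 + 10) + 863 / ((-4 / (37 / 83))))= -65347228 / 9371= -6973.35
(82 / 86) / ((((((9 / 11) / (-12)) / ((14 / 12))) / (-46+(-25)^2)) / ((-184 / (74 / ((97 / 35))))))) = 1553543464 / 23865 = 65097.15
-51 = -51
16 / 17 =0.94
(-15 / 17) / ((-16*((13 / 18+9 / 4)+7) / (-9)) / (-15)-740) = 18225 / 15309112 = 0.00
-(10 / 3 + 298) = -904 / 3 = -301.33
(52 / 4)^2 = 169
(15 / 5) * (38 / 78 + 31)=1228 / 13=94.46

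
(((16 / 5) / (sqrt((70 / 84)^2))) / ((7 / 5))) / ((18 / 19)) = 304 / 105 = 2.90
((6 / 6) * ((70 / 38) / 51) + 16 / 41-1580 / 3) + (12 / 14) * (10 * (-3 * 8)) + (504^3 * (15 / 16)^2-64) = 31292248021091 / 278103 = 112520354.05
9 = 9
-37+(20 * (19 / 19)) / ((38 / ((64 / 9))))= -33.26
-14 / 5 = -2.80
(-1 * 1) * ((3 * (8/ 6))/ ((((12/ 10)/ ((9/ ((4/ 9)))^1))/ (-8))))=540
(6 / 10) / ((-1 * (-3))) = 1 / 5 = 0.20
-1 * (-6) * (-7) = -42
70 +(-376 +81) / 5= 11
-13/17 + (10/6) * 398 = 33791/51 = 662.57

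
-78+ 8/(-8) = -79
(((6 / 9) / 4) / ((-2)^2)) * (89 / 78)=89 / 1872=0.05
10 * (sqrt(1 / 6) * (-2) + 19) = 190 - 10 * sqrt(6) / 3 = 181.84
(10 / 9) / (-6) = -5 / 27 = -0.19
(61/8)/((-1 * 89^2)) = -61/63368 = -0.00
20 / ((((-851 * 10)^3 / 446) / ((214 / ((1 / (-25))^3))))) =29826250 / 616295051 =0.05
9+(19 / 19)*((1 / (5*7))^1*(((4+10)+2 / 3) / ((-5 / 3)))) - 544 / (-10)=11051 / 175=63.15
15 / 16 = 0.94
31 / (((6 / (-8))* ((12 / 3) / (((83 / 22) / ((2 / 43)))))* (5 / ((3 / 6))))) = -110639 / 1320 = -83.82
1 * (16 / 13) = 16 / 13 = 1.23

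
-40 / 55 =-8 / 11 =-0.73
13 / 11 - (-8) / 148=1.24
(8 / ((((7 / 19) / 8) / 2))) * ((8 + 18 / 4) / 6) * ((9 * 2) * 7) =91200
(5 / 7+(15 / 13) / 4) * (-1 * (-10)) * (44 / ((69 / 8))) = 321200 / 6279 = 51.15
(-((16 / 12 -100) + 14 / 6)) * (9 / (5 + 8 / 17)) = 4913 / 31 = 158.48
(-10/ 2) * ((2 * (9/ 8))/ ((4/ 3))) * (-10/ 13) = 675/ 104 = 6.49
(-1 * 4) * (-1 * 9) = 36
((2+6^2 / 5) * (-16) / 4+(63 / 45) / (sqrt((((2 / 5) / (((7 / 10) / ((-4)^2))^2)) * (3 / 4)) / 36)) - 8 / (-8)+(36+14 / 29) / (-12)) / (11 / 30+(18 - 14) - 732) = 33791 / 633041 - 147 * sqrt(30) / 873160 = 0.05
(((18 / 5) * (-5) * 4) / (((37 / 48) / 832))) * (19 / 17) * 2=-109264896 / 629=-173712.08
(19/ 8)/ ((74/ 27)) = 513/ 592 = 0.87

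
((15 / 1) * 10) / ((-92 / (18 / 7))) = -675 / 161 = -4.19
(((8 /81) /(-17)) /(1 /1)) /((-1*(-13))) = -8 /17901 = -0.00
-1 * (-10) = 10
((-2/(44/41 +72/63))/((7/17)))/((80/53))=-697/480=-1.45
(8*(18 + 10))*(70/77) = 2240/11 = 203.64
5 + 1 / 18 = 91 / 18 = 5.06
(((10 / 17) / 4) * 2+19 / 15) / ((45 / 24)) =3184 / 3825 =0.83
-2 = -2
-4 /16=-1 /4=-0.25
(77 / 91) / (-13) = -11 / 169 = -0.07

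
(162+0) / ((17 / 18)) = 2916 / 17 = 171.53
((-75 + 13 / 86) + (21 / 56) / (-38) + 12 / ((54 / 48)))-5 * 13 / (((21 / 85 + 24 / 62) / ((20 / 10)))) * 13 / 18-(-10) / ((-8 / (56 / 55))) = -461730436477 / 2162487888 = -213.52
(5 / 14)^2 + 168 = 32953 / 196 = 168.13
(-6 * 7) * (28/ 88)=-147/ 11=-13.36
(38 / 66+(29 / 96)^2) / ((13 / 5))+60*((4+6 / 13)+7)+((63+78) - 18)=1068739759 / 1317888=810.95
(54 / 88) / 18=3 / 88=0.03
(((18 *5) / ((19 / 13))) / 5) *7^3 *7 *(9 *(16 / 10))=40452048 / 95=425811.03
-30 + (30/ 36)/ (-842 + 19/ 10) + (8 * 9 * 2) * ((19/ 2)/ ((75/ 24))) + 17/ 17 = 257548832/ 630075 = 408.76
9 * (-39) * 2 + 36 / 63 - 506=-8452 / 7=-1207.43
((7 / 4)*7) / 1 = 49 / 4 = 12.25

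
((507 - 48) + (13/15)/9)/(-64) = -30989/4320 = -7.17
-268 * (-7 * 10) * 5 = 93800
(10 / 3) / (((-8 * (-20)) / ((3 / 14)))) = 1 / 224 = 0.00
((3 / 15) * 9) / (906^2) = 0.00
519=519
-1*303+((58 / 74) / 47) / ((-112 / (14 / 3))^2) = -303504163 / 1001664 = -303.00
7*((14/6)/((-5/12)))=-39.20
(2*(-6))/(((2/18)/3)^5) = -172186884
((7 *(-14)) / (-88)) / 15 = 49 / 660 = 0.07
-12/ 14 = -6/ 7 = -0.86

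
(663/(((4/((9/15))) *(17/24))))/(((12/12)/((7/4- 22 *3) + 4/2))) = -87399/10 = -8739.90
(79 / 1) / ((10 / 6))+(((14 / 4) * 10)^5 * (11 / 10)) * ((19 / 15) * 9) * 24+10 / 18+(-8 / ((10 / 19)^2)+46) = 3556571302142 / 225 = 15806983565.08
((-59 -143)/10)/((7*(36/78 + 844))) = -1313/384230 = -0.00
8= 8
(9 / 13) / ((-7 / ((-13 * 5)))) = 45 / 7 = 6.43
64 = 64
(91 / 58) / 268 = 91 / 15544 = 0.01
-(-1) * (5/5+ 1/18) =19/18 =1.06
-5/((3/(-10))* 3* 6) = 25/27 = 0.93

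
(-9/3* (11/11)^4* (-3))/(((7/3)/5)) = 135/7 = 19.29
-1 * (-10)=10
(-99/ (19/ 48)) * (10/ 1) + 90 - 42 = -46608/ 19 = -2453.05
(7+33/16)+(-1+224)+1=3729/16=233.06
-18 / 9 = -2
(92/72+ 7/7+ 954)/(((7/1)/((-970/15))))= -238523/27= -8834.19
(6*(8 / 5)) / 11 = 48 / 55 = 0.87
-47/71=-0.66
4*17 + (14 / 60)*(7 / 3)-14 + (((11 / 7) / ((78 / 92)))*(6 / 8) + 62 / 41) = 9645022 / 167895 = 57.45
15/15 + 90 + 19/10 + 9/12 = 1873/20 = 93.65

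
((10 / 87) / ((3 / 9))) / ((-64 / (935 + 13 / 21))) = -3070 / 609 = -5.04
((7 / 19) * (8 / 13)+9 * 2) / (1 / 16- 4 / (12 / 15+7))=-216096 / 5339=-40.47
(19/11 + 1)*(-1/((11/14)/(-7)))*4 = 97.19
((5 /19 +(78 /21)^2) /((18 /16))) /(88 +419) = 34904 /1416051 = 0.02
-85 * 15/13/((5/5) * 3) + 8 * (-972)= -101513/13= -7808.69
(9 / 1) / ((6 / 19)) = 57 / 2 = 28.50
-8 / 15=-0.53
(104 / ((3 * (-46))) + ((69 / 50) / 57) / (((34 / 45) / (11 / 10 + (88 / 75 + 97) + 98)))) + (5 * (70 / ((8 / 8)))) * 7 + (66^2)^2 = 422944668468751 / 22287000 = 18977191.57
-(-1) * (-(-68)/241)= 68/241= 0.28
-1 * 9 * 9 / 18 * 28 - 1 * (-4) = -122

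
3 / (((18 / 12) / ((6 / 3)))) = 4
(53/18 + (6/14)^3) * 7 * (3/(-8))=-18665/2352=-7.94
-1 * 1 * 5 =-5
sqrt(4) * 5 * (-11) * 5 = -550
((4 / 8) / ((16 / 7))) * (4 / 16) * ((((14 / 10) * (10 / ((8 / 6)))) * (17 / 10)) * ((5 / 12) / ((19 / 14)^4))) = 2000033 / 16681088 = 0.12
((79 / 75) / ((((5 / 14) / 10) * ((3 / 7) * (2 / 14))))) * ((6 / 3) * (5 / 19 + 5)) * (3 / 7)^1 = 123872 / 57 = 2173.19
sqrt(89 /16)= sqrt(89) /4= 2.36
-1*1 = -1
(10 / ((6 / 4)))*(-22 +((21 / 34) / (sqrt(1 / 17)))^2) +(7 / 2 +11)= -9071 / 102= -88.93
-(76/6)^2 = -1444/9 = -160.44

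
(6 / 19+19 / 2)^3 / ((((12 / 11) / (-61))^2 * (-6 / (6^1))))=-23365309373197 / 7901568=-2957047.18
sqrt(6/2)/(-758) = -sqrt(3)/758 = -0.00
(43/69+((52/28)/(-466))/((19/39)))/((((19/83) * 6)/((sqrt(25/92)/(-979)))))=-1091479465 * sqrt(23)/21954928304232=-0.00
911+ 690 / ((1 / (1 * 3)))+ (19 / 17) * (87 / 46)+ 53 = 2374241 / 782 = 3036.11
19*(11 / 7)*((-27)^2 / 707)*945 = 20568735 / 707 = 29092.98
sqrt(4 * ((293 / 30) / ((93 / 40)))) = 4 * sqrt(9083) / 93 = 4.10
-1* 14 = -14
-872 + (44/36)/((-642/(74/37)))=-2519219/2889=-872.00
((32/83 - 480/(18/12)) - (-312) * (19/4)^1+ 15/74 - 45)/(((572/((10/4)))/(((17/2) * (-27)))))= -15753400965/14052896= -1121.01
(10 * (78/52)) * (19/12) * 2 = 95/2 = 47.50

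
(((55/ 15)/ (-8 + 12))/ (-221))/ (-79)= 11/ 209508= 0.00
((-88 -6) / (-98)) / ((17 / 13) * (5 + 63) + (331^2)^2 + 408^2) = 611 / 7646407397489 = 0.00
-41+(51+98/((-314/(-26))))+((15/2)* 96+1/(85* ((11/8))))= 738.12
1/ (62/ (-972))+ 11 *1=-145/ 31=-4.68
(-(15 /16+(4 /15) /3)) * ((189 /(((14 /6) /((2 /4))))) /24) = -2217 /1280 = -1.73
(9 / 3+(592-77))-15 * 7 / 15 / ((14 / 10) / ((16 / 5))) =502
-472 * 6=-2832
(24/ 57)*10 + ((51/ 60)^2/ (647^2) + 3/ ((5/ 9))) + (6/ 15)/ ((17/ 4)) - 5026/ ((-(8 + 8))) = 17514094136457/ 54084282800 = 323.83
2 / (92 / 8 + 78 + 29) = 4 / 237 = 0.02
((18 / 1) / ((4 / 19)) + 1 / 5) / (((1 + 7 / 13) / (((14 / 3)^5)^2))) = 402823263885952 / 1476225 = 272873893.81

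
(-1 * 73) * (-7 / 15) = 511 / 15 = 34.07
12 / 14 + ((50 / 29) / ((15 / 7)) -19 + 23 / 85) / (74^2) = 121021121 / 141732570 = 0.85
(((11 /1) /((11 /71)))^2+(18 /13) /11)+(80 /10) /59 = 5041.26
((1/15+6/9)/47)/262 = 11/184710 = 0.00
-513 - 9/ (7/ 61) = -4140/ 7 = -591.43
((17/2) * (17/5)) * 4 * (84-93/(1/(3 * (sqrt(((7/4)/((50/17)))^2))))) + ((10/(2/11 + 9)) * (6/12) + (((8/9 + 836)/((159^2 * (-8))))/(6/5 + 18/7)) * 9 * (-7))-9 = -799487650758419/84261573000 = -9488.16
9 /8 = 1.12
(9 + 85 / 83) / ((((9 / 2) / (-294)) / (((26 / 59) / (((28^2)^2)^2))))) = -0.00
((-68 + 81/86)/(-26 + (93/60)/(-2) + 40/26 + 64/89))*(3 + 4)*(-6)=-5604831960/48790681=-114.88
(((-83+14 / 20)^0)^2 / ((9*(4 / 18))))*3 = 3 / 2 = 1.50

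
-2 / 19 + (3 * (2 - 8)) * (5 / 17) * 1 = -1744 / 323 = -5.40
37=37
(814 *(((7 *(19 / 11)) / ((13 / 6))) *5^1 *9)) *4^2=42517440 / 13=3270572.31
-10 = -10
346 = 346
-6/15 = -2/5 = -0.40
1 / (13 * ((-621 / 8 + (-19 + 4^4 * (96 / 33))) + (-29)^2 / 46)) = 2024 / 17533919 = 0.00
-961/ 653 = -1.47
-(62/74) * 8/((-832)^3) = 31/2663677952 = 0.00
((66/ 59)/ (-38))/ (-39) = 11/ 14573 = 0.00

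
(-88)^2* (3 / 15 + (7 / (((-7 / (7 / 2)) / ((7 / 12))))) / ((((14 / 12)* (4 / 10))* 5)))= -5227.20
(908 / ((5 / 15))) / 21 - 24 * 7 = -268 / 7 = -38.29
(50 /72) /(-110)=-5 /792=-0.01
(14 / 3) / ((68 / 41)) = 287 / 102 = 2.81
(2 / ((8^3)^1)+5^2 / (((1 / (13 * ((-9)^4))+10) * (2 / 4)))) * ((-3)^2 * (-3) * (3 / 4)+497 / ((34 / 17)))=997546841203 / 873401344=1142.14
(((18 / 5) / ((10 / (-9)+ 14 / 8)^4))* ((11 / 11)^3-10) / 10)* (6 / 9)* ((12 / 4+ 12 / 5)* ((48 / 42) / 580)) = -4897760256 / 35504826875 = -0.14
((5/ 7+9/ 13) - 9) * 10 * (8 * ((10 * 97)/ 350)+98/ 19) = -2075.23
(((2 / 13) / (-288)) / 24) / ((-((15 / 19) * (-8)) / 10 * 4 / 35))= -665 / 2156544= -0.00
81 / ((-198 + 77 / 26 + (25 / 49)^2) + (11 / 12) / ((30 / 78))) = -151695180 / 360313171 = -0.42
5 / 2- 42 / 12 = -1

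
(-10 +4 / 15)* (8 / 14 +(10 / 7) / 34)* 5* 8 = -238.83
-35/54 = -0.65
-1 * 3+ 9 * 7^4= 21606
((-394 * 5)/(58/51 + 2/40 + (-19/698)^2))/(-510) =239947970/73796533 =3.25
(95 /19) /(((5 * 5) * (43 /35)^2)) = 245 /1849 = 0.13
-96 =-96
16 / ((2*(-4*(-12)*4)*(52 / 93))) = 31 / 416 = 0.07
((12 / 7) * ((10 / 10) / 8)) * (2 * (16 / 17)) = 48 / 119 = 0.40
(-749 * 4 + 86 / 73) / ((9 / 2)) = -145748 / 219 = -665.52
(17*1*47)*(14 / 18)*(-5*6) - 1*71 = -56143 / 3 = -18714.33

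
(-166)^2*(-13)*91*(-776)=25296628448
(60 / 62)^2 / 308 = 225 / 73997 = 0.00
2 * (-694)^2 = 963272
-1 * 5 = -5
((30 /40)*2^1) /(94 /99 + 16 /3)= 297 /1244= 0.24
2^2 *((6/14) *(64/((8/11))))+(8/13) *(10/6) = 41464/273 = 151.88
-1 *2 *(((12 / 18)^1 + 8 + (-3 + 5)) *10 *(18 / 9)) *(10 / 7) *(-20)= 256000 / 21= 12190.48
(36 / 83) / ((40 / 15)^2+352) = 0.00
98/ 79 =1.24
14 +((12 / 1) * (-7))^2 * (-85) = -599746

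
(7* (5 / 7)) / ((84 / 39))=65 / 28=2.32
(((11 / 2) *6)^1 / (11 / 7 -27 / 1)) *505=-116655 / 178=-655.37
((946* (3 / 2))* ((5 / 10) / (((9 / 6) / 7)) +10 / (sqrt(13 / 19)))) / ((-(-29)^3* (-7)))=-14190* sqrt(247) / 2219399 -473 / 24389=-0.12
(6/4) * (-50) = -75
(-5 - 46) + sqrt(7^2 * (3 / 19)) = -51 + 7 * sqrt(57) / 19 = -48.22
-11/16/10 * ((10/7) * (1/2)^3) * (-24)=33/112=0.29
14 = 14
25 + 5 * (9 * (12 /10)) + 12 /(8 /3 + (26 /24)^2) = 45415 /553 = 82.12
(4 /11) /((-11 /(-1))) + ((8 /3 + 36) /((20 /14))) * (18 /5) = 294856 /3025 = 97.47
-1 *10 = -10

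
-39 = -39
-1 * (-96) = 96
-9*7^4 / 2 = -21609 / 2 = -10804.50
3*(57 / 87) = 57 / 29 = 1.97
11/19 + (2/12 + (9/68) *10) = 2005/969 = 2.07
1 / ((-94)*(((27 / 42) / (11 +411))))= -2954 / 423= -6.98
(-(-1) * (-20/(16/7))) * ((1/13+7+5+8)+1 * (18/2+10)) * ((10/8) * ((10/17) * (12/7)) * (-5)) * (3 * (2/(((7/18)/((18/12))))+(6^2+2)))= 457200000/1547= 295539.75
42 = 42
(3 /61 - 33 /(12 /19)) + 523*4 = 497711 /244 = 2039.80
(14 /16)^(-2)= 64 /49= 1.31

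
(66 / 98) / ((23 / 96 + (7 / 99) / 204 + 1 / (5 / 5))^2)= 861439214592 / 1966532233561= 0.44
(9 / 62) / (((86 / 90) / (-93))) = -1215 / 86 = -14.13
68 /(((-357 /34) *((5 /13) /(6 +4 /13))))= -11152 /105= -106.21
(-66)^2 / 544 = 8.01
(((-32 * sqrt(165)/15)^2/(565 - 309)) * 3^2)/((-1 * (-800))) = 33/1000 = 0.03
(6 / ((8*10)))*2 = 3 / 20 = 0.15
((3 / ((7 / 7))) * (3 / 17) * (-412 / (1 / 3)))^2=123743376 / 289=428177.77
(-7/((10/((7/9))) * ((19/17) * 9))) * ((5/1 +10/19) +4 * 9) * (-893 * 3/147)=210137/5130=40.96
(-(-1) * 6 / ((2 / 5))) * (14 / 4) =105 / 2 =52.50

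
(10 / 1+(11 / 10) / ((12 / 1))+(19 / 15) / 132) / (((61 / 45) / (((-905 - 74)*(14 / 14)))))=-3560089 / 488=-7295.26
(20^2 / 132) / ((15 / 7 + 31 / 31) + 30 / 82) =28700 / 33231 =0.86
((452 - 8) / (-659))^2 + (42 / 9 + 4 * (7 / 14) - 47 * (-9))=560379617 / 1302843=430.12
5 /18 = 0.28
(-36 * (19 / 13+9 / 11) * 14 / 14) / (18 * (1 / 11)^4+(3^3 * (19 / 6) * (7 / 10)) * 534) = -17356240 / 6758915423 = -0.00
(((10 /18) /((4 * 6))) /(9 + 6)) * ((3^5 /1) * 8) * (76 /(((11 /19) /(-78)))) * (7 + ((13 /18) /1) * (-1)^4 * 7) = -4073524 /11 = -370320.36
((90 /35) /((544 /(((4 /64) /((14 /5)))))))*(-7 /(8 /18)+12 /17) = -46035 /29001728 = -0.00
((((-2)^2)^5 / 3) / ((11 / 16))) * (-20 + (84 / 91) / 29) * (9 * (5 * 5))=-9250406400 / 4147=-2230626.09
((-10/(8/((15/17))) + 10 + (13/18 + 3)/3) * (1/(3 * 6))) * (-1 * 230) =-2140495/16524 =-129.54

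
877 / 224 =3.92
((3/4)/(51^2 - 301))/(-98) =-3/901600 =-0.00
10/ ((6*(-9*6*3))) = -5/ 486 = -0.01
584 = 584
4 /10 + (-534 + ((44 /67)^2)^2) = -53744450348 /100755605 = -533.41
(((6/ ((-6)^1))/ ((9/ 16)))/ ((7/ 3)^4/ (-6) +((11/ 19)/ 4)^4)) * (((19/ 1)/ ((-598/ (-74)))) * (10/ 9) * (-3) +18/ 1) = 43794661883904/ 11974272622975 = 3.66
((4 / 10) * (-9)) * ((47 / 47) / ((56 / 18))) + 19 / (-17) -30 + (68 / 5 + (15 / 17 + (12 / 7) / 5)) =-4153 / 238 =-17.45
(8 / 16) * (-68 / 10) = -17 / 5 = -3.40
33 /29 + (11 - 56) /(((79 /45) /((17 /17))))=-24.49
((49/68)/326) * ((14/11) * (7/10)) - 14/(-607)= 18526767/740078680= 0.03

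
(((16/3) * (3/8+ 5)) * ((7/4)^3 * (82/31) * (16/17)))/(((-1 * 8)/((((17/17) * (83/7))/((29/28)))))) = -50190847/91698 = -547.35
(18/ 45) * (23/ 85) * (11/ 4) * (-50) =-14.88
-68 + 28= -40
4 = 4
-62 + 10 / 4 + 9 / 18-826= -885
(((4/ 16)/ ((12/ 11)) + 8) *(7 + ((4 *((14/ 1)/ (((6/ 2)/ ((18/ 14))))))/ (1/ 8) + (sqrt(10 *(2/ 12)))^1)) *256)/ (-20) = -62884/ 3 - 316 *sqrt(15)/ 9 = -21097.32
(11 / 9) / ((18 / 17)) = 187 / 162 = 1.15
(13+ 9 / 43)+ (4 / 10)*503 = 46098 / 215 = 214.41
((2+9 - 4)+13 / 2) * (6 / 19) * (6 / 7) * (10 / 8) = 1215 / 266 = 4.57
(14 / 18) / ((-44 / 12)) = -7 / 33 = -0.21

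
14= 14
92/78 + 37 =38.18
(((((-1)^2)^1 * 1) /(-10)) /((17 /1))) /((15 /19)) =-19 /2550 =-0.01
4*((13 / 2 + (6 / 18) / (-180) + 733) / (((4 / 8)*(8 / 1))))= 399329 / 540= 739.50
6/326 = 3/163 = 0.02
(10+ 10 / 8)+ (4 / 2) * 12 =141 / 4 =35.25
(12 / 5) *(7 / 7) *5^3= 300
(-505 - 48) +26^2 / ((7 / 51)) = 30605 / 7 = 4372.14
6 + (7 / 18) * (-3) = 29 / 6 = 4.83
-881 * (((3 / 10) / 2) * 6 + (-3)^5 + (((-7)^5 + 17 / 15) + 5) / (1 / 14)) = 6223055387 / 30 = 207435179.57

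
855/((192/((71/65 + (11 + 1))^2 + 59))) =13872033/13520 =1026.04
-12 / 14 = -6 / 7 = -0.86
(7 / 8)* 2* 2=7 / 2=3.50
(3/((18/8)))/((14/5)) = 10/21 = 0.48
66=66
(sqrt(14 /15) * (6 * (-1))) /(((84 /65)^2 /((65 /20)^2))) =-142805 * sqrt(210) /56448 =-36.66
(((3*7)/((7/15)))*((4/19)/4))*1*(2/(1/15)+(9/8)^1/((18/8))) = 2745/38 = 72.24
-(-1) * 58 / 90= 29 / 45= 0.64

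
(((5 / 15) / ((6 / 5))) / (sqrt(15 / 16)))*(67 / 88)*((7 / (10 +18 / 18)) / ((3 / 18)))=469*sqrt(15) / 2178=0.83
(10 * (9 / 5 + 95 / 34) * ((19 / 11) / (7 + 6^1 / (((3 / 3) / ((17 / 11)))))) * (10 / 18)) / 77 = 6745 / 191709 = 0.04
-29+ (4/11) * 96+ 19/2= 339/22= 15.41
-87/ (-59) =1.47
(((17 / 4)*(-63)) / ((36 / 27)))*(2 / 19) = -3213 / 152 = -21.14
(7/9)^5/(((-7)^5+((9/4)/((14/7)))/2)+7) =-268912/15871839759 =-0.00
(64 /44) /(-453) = -0.00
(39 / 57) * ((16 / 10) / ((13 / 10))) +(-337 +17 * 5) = -4772 / 19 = -251.16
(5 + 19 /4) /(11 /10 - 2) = -65 /6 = -10.83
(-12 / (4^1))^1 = -3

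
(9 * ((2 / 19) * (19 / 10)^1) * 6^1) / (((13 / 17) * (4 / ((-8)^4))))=940032 / 65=14462.03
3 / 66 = 1 / 22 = 0.05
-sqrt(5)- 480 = -482.24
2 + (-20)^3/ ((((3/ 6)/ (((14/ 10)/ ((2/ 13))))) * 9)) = -145582/ 9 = -16175.78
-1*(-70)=70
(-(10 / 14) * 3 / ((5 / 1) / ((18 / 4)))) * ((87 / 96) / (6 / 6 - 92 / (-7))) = -0.12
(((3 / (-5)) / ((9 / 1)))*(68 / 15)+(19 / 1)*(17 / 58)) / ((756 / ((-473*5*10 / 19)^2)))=384427947475 / 35615538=10793.83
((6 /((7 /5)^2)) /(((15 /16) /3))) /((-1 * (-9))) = 160 /147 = 1.09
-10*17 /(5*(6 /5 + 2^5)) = -85 /83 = -1.02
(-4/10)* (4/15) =-8/75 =-0.11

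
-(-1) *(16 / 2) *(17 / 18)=68 / 9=7.56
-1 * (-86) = 86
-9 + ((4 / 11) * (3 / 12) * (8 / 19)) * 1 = -1873 / 209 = -8.96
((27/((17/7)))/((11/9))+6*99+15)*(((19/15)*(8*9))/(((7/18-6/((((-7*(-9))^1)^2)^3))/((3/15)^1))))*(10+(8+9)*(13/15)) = 271685997134732371968/378904001719375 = 717031.22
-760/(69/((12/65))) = -608/299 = -2.03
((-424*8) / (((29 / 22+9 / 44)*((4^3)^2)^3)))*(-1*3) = 1749 / 17985175552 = 0.00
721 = 721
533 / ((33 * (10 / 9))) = 1599 / 110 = 14.54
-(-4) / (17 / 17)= 4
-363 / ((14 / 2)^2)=-363 / 49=-7.41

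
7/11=0.64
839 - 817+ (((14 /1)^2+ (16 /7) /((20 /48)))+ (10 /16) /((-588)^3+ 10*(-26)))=12721558877457 /56923364960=223.49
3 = 3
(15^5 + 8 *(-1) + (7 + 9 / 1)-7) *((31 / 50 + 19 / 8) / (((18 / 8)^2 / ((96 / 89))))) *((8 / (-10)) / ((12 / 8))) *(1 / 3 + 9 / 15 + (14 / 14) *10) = -38194207096832 / 13516875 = -2825668.44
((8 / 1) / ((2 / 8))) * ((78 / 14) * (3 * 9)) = 4813.71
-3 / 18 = -1 / 6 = -0.17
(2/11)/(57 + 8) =2/715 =0.00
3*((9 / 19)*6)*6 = 972 / 19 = 51.16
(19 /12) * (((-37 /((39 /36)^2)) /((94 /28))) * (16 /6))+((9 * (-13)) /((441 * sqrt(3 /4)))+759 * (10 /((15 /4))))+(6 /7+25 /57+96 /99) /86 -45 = 5814475889111 /2998117122 -26 * sqrt(3) /147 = 1939.07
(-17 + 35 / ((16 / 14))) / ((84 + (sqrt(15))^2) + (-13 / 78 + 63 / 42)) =327 / 2408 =0.14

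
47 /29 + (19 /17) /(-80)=63369 /39440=1.61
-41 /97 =-0.42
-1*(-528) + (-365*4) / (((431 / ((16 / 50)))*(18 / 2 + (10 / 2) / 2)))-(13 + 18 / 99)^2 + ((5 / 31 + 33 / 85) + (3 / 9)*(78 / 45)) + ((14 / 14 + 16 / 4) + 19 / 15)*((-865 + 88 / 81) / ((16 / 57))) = -38773354428293459 / 2048076158040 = -18931.60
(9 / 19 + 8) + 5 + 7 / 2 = 645 / 38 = 16.97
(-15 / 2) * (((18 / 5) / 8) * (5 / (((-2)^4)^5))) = -135 / 8388608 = -0.00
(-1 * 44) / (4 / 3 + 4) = -33 / 4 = -8.25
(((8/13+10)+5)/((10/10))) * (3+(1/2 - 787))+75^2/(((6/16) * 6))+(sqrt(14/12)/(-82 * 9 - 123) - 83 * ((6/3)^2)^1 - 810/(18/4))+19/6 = -399496/39 - sqrt(42)/5166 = -10243.49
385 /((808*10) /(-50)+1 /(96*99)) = -18295200 /7679227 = -2.38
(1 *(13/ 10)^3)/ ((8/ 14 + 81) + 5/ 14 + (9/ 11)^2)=1860859/ 69960500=0.03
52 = 52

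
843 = 843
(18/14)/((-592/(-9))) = 81/4144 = 0.02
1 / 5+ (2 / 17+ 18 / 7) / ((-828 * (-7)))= 172831 / 862155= 0.20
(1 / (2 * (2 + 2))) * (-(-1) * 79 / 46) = 79 / 368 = 0.21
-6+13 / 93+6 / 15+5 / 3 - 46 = -7718 / 155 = -49.79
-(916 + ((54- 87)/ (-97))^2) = -8619733/ 9409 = -916.12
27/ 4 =6.75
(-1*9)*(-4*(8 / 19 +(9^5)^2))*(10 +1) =26234565836292 / 19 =1380766622962.74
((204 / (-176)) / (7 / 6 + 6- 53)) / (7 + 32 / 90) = 1377 / 400510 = 0.00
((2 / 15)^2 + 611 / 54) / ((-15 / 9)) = -15299 / 2250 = -6.80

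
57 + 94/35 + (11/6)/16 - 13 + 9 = 187489/3360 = 55.80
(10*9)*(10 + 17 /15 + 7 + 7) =2262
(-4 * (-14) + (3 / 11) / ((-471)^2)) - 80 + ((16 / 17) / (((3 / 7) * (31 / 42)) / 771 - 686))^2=-15157615711483440022502399 / 631567403197309723171137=-24.00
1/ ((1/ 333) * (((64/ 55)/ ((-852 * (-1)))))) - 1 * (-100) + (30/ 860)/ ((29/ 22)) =4866661193/ 19952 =243918.46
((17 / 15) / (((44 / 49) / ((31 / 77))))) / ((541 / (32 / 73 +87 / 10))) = 24609319 / 2867191800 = 0.01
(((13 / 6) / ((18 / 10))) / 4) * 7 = 455 / 216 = 2.11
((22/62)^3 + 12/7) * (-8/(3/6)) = -28.14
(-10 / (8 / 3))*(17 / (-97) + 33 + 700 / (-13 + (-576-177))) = -8891415 / 74302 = -119.67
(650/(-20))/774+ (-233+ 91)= -219881/1548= -142.04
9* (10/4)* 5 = 225/2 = 112.50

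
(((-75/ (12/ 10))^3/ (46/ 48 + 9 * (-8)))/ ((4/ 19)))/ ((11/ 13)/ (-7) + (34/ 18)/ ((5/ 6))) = 30392578125/ 3995156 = 7607.36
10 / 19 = 0.53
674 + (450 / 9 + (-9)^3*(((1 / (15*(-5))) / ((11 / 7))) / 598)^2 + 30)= 20391027081031 / 27043802500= 754.00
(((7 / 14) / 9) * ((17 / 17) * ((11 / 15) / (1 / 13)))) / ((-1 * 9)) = -143 / 2430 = -0.06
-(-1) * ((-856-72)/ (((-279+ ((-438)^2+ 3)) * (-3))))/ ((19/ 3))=58/ 227487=0.00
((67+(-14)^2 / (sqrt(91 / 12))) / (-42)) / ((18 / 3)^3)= -sqrt(273) / 2106 - 67 / 9072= -0.02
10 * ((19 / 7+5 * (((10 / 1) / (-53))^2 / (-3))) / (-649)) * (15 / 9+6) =-36020990 / 114851583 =-0.31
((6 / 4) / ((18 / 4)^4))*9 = 8 / 243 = 0.03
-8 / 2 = -4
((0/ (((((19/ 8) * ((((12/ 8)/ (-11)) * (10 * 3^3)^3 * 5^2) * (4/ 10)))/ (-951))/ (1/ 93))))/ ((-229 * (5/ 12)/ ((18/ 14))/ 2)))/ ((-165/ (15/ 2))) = 0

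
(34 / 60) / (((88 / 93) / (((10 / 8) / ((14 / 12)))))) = 1581 / 2464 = 0.64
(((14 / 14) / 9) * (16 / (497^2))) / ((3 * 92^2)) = 1 / 3528029547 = 0.00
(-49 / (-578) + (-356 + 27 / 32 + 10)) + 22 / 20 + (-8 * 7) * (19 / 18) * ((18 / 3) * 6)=-114303961 / 46240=-2471.97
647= 647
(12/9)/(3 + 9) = 1/9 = 0.11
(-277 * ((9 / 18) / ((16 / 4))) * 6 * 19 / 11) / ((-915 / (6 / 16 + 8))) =352621 / 107360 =3.28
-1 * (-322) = 322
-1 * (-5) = 5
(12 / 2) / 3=2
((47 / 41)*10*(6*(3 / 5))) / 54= 94 / 123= 0.76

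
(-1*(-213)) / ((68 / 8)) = 426 / 17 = 25.06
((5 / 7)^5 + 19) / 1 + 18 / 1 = 624984 / 16807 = 37.19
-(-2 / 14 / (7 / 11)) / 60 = 11 / 2940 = 0.00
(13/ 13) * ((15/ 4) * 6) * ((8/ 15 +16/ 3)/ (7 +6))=132/ 13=10.15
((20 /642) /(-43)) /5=-2 /13803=-0.00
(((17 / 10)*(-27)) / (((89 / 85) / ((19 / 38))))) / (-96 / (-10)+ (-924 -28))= 39015 / 1677472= 0.02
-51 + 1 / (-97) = -4948 / 97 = -51.01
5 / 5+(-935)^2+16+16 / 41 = 35843938 / 41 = 874242.39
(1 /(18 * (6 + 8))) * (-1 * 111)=-37 /84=-0.44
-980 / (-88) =245 / 22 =11.14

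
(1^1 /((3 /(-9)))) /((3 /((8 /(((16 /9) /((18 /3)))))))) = -27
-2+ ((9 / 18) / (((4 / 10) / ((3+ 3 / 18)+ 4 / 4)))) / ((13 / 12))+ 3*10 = 853 / 26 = 32.81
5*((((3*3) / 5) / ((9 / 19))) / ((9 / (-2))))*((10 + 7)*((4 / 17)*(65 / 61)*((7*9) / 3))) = -69160 / 183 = -377.92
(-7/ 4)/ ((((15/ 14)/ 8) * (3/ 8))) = -1568/ 45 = -34.84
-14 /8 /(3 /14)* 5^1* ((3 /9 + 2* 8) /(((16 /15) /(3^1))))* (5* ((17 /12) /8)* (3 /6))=-5102125 /6144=-830.42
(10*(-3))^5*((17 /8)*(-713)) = 36817537500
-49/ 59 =-0.83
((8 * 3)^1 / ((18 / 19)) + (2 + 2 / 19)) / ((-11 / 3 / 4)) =-29.93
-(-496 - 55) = 551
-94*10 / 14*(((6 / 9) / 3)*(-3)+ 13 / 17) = -2350 / 357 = -6.58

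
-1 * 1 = -1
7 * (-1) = -7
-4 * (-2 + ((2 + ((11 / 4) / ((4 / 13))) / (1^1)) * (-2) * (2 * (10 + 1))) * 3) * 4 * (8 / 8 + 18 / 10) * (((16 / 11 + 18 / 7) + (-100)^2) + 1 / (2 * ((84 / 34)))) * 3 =106915028362 / 55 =1943909606.58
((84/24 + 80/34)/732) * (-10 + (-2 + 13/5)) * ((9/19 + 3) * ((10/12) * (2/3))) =-102883/709308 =-0.15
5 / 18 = 0.28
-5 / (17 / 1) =-0.29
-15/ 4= -3.75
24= 24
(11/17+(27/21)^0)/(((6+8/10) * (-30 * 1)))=-7/867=-0.01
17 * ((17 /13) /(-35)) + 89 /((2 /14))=283176 /455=622.36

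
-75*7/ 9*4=-700/ 3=-233.33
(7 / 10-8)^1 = -73 / 10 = -7.30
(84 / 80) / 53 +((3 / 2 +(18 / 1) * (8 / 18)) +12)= 21.52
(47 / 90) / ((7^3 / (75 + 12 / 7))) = 8413 / 72030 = 0.12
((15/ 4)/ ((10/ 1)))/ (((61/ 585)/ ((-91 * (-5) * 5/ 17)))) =481.27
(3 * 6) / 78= 3 / 13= 0.23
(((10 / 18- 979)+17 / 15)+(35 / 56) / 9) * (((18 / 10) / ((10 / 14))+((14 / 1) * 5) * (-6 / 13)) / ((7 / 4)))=54061009 / 3250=16634.16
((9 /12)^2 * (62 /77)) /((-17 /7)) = -279 /1496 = -0.19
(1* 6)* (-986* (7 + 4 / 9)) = -132124 / 3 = -44041.33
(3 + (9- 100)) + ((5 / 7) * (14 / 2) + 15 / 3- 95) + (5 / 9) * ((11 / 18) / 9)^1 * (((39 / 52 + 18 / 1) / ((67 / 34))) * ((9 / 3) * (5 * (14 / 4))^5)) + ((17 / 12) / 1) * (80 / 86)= 52785921427231 / 29870208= 1767176.23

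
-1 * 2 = -2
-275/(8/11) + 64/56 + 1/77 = -232213/616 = -376.97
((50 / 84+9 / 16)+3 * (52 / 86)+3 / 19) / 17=859109 / 4666704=0.18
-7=-7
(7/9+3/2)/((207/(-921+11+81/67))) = -2496449/249642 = -10.00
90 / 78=15 / 13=1.15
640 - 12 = 628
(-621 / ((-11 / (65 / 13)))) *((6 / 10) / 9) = 207 / 11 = 18.82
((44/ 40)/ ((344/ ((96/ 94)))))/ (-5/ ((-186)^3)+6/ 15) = 212350248/ 26009738477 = 0.01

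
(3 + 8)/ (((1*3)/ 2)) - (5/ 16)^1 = 7.02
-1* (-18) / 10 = 9 / 5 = 1.80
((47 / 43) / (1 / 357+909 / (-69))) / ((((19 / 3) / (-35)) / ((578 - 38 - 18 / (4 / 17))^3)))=32279173899568155 / 706855328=45665884.69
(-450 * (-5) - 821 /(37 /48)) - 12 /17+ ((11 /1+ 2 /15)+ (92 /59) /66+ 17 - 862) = 2145425852 /6123315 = 350.37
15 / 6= 5 / 2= 2.50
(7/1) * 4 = 28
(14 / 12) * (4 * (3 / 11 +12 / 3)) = 658 / 33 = 19.94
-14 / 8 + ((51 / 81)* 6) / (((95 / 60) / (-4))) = -2575 / 228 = -11.29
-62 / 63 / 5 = -62 / 315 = -0.20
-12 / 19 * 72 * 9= -7776 / 19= -409.26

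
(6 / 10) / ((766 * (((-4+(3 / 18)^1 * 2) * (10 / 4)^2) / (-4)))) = 72 / 526625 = 0.00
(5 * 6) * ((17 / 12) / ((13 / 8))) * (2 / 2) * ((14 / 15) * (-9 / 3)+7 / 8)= -50.35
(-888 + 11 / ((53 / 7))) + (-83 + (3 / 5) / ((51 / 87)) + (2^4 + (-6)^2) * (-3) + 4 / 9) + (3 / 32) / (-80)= -23334829319 / 20759040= -1124.08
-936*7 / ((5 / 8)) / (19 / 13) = -681408 / 95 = -7172.72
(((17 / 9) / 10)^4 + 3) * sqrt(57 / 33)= 196913521 * sqrt(209) / 721710000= 3.94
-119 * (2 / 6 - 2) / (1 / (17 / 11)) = 306.52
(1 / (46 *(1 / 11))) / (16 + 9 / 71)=781 / 52670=0.01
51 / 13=3.92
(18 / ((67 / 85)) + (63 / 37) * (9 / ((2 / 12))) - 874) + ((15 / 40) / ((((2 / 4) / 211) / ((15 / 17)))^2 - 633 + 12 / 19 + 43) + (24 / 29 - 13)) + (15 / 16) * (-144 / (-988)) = -1890748596379909990625 / 2451523128181550644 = -771.25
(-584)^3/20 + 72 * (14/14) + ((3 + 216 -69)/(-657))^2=-2388161196676/239805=-9958763.15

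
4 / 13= 0.31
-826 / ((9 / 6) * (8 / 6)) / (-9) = 413 / 9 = 45.89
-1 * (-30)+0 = 30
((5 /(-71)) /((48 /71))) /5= -1 /48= -0.02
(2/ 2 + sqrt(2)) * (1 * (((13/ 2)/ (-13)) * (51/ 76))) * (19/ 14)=-51 * sqrt(2)/ 112-51/ 112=-1.10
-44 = -44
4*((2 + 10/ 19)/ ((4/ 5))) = 12.63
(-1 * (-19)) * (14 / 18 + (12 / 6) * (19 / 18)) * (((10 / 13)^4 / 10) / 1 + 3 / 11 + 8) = 456.00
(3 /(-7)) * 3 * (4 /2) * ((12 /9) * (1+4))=-120 /7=-17.14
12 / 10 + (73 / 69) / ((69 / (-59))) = 7031 / 23805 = 0.30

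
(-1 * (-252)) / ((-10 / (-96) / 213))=515289.60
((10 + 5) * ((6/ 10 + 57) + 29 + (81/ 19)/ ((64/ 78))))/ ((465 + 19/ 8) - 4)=76107/ 25612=2.97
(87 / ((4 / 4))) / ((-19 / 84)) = -7308 / 19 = -384.63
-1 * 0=0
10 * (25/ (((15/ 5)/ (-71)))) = -17750/ 3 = -5916.67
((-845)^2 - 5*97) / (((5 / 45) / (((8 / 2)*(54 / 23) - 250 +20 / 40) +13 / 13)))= -35317019070 / 23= -1535522568.26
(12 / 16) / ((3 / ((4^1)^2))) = 4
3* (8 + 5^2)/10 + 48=579/10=57.90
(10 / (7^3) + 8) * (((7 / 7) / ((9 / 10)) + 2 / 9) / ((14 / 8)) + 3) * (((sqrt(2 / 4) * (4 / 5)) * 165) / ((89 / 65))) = 311119380 * sqrt(2) / 213689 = 2059.02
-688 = -688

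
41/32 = 1.28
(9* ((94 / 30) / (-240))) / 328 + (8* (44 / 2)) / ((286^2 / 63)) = 32975027 / 243900800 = 0.14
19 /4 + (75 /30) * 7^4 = 24029 /4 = 6007.25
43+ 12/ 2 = 49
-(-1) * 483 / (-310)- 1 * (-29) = 8507 / 310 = 27.44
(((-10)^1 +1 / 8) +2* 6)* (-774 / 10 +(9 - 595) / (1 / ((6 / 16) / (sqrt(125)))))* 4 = -6579 / 10 - 14943* sqrt(5) / 200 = -824.97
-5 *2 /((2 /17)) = -85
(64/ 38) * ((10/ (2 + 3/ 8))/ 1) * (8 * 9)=184320/ 361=510.58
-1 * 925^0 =-1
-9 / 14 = -0.64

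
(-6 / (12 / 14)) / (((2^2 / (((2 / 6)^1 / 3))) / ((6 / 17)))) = -7 / 102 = -0.07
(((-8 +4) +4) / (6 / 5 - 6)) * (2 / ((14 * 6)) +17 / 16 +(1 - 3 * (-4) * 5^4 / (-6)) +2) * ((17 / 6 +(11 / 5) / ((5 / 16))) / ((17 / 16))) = 0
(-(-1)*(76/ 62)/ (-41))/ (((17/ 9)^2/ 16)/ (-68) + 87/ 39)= -2560896/ 190796165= -0.01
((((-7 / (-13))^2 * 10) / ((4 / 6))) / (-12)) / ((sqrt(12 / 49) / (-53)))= 90895 * sqrt(3) / 4056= 38.82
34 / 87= 0.39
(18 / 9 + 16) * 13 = 234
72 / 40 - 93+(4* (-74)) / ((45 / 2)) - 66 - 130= -300.36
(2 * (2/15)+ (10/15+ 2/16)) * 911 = 115697/120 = 964.14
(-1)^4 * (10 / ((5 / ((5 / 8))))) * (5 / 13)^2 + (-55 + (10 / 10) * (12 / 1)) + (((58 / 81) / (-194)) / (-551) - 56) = -9971954441 / 100915308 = -98.82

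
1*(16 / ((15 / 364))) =5824 / 15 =388.27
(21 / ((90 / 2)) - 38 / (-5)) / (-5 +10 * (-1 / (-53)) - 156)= -0.05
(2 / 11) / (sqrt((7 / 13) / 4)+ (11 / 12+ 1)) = 0.08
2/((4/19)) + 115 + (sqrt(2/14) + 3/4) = sqrt(7)/7 + 501/4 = 125.63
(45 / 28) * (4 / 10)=9 / 14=0.64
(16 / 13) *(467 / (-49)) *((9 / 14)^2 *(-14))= 302616 / 4459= 67.87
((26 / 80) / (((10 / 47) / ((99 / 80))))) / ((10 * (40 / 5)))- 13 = -33219511 / 2560000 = -12.98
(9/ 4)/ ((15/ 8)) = 6/ 5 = 1.20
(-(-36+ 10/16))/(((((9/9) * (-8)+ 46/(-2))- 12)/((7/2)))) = -1981/688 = -2.88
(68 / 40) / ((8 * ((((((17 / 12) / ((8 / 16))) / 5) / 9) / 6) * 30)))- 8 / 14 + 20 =5629 / 280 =20.10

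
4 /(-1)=-4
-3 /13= -0.23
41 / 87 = 0.47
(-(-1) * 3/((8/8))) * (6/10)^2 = 27/25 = 1.08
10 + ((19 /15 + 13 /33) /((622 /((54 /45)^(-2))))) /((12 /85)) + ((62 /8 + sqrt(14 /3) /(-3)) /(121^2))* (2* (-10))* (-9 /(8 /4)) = 59370057995 /5901142896 - 10* sqrt(42) /14641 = 10.06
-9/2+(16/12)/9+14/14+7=197/54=3.65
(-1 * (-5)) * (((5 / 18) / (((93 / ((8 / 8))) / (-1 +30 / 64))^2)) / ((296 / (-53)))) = -382925 / 47187836928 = -0.00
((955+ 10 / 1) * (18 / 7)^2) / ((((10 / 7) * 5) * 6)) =5211 / 35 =148.89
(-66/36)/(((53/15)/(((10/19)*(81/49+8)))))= -130075/49343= -2.64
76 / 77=0.99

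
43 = 43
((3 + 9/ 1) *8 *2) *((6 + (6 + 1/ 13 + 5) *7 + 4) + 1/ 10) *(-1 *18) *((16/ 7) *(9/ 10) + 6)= -5551763328/ 2275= -2440335.53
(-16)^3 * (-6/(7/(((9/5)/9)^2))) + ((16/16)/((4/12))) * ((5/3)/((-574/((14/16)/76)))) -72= 597074581/8724800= 68.43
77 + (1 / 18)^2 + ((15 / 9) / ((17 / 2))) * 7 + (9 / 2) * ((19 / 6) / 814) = 351476591 / 4483512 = 78.39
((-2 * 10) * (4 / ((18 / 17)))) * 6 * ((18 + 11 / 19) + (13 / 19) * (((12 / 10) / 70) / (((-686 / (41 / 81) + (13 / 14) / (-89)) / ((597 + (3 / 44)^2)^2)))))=-16234049618976444313 / 2311192438158120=-7024.10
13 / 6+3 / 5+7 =293 / 30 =9.77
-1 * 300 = -300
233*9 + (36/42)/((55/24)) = 807489/385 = 2097.37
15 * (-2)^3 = -120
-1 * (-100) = 100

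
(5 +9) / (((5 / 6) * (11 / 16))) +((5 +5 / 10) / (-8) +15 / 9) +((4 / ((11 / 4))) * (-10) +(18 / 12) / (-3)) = 27377 / 2640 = 10.37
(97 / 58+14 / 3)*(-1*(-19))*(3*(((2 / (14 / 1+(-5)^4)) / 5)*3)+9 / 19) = 3565999 / 61770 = 57.73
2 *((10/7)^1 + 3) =62/7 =8.86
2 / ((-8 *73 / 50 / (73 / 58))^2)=625 / 26912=0.02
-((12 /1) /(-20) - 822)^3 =69578670897 /125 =556629367.18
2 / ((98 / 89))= 89 / 49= 1.82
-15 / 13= -1.15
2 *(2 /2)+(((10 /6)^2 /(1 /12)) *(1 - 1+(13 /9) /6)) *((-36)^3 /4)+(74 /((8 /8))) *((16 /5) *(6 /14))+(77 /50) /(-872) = -28535136699 /305200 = -93496.52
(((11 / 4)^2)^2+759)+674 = 381489 / 256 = 1490.19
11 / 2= 5.50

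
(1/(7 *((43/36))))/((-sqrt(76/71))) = -18 *sqrt(1349)/5719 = -0.12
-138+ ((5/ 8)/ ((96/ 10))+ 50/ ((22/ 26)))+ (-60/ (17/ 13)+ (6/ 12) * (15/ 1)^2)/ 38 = -105179111/ 1364352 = -77.09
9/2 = 4.50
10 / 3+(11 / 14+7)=467 / 42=11.12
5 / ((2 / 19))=95 / 2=47.50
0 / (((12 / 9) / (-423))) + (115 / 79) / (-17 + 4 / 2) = -23 / 237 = -0.10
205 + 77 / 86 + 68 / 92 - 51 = 307845 / 1978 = 155.63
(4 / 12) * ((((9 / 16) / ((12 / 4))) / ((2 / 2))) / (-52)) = -1 / 832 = -0.00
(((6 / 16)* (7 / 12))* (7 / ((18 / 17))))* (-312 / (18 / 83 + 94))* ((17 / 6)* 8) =-898807 / 8280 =-108.55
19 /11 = 1.73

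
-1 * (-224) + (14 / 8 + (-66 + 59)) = 875 / 4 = 218.75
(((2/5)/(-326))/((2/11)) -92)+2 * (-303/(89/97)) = -109162079/145070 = -752.48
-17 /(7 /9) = -153 /7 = -21.86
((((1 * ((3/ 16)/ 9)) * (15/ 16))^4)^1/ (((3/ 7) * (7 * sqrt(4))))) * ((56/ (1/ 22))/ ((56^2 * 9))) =6875/ 6493990551552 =0.00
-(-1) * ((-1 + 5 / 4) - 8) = -31 / 4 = -7.75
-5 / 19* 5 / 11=-0.12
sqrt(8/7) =2 *sqrt(14)/7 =1.07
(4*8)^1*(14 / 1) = 448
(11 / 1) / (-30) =-11 / 30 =-0.37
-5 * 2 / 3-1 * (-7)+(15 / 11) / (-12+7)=3.39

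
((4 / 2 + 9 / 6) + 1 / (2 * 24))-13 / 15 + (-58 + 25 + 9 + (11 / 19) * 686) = 1713703 / 4560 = 375.81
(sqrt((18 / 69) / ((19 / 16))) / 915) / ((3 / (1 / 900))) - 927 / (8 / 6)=-2781 / 4+ sqrt(2622) / 269902125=-695.25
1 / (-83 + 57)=-1 / 26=-0.04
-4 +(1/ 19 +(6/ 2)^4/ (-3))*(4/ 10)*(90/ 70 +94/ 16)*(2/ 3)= -55.46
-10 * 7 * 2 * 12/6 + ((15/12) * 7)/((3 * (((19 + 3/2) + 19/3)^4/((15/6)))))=-26875928290/95985463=-280.00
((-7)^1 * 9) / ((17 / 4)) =-252 / 17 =-14.82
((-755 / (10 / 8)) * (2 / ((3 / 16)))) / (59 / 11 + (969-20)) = -106304 / 15747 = -6.75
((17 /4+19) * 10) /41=465 /82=5.67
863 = 863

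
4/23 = 0.17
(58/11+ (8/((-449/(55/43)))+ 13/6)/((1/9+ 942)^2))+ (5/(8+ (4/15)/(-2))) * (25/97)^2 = 45049644791591065042/8476025067432457667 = 5.31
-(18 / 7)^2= -6.61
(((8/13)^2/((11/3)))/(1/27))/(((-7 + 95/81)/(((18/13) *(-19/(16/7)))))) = 5.51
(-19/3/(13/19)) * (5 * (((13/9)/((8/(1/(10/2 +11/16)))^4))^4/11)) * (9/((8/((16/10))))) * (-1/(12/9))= 0.00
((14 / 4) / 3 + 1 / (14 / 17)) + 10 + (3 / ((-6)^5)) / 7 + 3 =279071 / 18144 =15.38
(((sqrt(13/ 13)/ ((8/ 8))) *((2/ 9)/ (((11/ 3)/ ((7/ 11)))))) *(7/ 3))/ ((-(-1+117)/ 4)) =-98/ 31581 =-0.00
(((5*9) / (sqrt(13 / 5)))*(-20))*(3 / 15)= -180*sqrt(65) / 13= -111.63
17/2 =8.50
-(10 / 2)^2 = -25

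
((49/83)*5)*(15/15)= 245/83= 2.95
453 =453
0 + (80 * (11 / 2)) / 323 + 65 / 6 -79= -129467 / 1938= -66.80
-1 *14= -14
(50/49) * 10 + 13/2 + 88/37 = 69193/3626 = 19.08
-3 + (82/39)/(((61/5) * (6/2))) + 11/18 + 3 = 3181/4758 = 0.67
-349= -349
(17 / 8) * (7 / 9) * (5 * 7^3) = 2834.51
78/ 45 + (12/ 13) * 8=1778/ 195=9.12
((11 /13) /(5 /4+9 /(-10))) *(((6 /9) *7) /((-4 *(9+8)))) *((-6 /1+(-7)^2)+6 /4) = -4895 /663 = -7.38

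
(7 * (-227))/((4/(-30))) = 23835/2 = 11917.50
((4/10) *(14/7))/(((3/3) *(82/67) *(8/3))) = 0.25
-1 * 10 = -10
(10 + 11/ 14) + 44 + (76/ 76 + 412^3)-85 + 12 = 979083151/ 14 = 69934510.79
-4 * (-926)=3704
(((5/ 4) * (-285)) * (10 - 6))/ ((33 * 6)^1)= -475/ 66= -7.20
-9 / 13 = -0.69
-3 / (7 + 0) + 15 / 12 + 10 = 303 / 28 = 10.82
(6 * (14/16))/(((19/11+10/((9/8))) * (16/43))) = 89397/67264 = 1.33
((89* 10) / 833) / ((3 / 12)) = 3560 / 833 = 4.27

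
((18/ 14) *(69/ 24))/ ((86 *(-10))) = -207/ 48160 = -0.00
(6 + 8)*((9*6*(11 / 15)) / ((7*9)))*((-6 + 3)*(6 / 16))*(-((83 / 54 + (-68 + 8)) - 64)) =-1212.38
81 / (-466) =-0.17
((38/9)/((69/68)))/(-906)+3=842647/281313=3.00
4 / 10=2 / 5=0.40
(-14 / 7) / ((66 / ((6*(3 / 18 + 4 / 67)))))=-91 / 2211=-0.04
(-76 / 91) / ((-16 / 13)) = 19 / 28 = 0.68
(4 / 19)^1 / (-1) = -4 / 19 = -0.21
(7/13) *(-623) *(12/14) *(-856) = 3199728/13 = 246132.92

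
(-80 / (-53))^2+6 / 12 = 15609 / 5618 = 2.78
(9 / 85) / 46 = 9 / 3910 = 0.00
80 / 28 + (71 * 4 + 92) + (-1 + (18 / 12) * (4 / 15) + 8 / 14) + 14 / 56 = 53071 / 140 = 379.08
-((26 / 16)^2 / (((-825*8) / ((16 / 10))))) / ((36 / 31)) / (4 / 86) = 225277 / 19008000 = 0.01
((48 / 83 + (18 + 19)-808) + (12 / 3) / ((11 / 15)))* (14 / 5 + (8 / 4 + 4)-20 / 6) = -3818002 / 913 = -4181.82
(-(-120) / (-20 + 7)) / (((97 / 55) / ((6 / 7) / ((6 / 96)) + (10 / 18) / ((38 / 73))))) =-38925700 / 503139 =-77.37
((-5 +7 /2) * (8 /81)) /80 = -1 /540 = -0.00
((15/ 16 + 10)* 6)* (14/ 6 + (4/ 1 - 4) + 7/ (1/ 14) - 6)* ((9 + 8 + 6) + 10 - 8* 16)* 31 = -145851125/ 8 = -18231390.62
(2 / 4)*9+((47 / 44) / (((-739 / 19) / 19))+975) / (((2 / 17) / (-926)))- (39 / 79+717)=-19704554187071 / 2568764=-7670830.87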